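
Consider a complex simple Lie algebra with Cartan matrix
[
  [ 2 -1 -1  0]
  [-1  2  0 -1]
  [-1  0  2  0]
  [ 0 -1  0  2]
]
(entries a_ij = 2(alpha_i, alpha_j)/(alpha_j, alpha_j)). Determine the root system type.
The matrix has rank 4 with 2's on the diagonal. Reading the off-diagonal entries as Dynkin edges (a single edge where a_ij = a_ji = -1; a double or triple edge where a_ij * a_ji = 2 or 3), the diagram is a chain of 4 nodes with single edges (A_4). One simple-root ordering that puts it in standard form is (alpha_4, alpha_2, alpha_1, alpha_3). So the algebra is type A_4, i.e. sl(5).

A_4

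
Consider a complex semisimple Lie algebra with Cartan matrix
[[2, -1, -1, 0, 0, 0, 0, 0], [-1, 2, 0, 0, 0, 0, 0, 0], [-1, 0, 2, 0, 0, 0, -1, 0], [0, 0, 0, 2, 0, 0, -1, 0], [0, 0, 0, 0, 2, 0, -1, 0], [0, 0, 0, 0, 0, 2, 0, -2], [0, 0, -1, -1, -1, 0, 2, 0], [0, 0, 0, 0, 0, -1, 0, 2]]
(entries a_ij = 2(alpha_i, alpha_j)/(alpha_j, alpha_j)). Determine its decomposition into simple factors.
The diagram associated to this matrix has two connected components: the simple roots {alpha_6, alpha_8} form a chain of 2 nodes with a double edge at one end; the terminal node there is the unique short simple root (B_2), and {alpha_1, alpha_2, alpha_3, alpha_4, alpha_5, alpha_7} form a chain of 4 nodes with a fork of two nodes at one end (D_6). A semisimple Lie algebra decomposes uniquely as the direct sum of simple ideals, one per connected component of its Dynkin diagram, so g ≅ B_2 ⊕ D_6 (dimension 10 + 66 = 76).

B_2 (so(5)) + D_6 (so(12))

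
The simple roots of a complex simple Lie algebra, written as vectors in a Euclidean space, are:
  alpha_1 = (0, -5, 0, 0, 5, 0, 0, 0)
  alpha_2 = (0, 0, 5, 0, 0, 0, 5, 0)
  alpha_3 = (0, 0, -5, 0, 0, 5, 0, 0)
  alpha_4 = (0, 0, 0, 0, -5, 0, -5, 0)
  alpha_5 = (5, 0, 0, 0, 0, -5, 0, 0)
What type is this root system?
A_5

Compute the Cartan integers a_ij = 2(alpha_i, alpha_j)/(alpha_j, alpha_j); the resulting 5x5 Cartan matrix is
[[2, 0, 0, -1, 0], [0, 2, -1, -1, 0], [0, -1, 2, 0, -1], [-1, -1, 0, 2, 0], [0, 0, -1, 0, 2]].
All simple roots have the same length, so the diagram is simply laced. The associated Dynkin diagram is a chain of 5 nodes with single edges (A_5), so the type is A_5 (the algebra sl(6)).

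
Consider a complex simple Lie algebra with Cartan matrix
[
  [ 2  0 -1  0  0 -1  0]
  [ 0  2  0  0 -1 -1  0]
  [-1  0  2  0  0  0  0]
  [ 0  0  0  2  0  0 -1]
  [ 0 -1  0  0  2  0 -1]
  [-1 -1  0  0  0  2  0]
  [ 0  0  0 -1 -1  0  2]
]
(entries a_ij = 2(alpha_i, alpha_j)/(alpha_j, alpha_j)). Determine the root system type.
A_7 (sl(8))

The matrix has rank 7 with 2's on the diagonal. Reading the off-diagonal entries as Dynkin edges (a single edge where a_ij = a_ji = -1; a double or triple edge where a_ij * a_ji = 2 or 3), the diagram is a chain of 7 nodes with single edges (A_7). One simple-root ordering that puts it in standard form is (alpha_3, alpha_1, alpha_6, alpha_2, alpha_5, alpha_7, alpha_4). So the algebra is type A_7, i.e. sl(8).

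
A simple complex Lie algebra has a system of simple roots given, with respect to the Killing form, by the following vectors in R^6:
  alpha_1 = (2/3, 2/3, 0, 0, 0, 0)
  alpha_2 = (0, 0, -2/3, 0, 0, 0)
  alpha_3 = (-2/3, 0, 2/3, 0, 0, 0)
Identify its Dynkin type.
B_3 (so(7))

Compute the Cartan integers a_ij = 2(alpha_i, alpha_j)/(alpha_j, alpha_j); the resulting 3x3 Cartan matrix is
[[2, 0, -1], [0, 2, -1], [-1, -2, 2]].
The roots have two lengths (squared-length ratio 2:1); the short ones are alpha_{2}. The associated Dynkin diagram is a chain of 3 nodes with a double edge at one end; the terminal node there is the unique short simple root (B_3), so the type is B_3 (the algebra so(7)).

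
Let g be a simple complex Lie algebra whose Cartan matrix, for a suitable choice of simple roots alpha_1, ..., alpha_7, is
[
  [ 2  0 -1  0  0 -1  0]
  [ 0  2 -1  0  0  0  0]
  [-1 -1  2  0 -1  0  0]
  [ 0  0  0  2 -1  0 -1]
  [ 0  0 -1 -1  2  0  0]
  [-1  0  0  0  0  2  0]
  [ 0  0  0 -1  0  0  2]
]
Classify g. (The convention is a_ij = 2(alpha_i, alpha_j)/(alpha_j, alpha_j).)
E_7

The matrix has rank 7 with 2's on the diagonal. Reading the off-diagonal entries as Dynkin edges (a single edge where a_ij = a_ji = -1; a double or triple edge where a_ij * a_ji = 2 or 3), the diagram is a chain of 6 nodes with one extra node attached to the third node from one end (E_7). One simple-root ordering that puts it in standard form is (alpha_6, alpha_2, alpha_1, alpha_3, alpha_5, alpha_4, alpha_7). So the algebra is type E_7.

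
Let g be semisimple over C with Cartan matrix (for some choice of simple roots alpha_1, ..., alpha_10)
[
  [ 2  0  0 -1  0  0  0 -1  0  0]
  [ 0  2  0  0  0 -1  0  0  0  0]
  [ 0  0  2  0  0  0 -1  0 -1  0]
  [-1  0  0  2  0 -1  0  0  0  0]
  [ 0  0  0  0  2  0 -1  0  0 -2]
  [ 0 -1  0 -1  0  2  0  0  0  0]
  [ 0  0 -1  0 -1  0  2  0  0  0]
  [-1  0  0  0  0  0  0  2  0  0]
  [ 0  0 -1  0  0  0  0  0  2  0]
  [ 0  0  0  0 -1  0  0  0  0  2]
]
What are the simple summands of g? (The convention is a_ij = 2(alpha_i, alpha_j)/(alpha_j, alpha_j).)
The diagram associated to this matrix has two connected components: the simple roots {alpha_1, alpha_2, alpha_4, alpha_6, alpha_8} form a chain of 5 nodes with single edges (A_5), and {alpha_3, alpha_5, alpha_7, alpha_9, alpha_10} form a chain of 5 nodes with a double edge at one end; the terminal node there is the unique short simple root (B_5). A semisimple Lie algebra decomposes uniquely as the direct sum of simple ideals, one per connected component of its Dynkin diagram, so g ≅ A_5 ⊕ B_5 (dimension 35 + 55 = 90).

A_5 + B_5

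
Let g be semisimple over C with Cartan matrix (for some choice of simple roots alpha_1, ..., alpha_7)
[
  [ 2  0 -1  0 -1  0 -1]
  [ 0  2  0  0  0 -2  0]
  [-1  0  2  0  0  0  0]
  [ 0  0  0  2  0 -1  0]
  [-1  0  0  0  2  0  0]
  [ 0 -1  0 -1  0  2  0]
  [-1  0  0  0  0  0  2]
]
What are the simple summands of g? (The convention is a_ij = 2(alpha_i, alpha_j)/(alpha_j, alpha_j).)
C_3 (sp(6)) + D_4 (so(8))

The diagram associated to this matrix has two connected components: the simple roots {alpha_2, alpha_4, alpha_6} form a chain of 3 nodes with a double edge at one end; the terminal node there is the unique long simple root (C_3), and {alpha_1, alpha_3, alpha_5, alpha_7} form a chain of 2 nodes with a fork of two nodes at one end (D_4). A semisimple Lie algebra decomposes uniquely as the direct sum of simple ideals, one per connected component of its Dynkin diagram, so g ≅ C_3 ⊕ D_4 (dimension 21 + 28 = 49).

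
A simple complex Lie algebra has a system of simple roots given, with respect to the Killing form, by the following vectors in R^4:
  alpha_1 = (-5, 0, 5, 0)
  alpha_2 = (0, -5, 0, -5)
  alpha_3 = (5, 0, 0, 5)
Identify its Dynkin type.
Compute the Cartan integers a_ij = 2(alpha_i, alpha_j)/(alpha_j, alpha_j); the resulting 3x3 Cartan matrix is
[[2, 0, -1], [0, 2, -1], [-1, -1, 2]].
All simple roots have the same length, so the diagram is simply laced. The associated Dynkin diagram is a chain of 3 nodes with single edges (A_3), so the type is A_3 (the algebra sl(4)).

A3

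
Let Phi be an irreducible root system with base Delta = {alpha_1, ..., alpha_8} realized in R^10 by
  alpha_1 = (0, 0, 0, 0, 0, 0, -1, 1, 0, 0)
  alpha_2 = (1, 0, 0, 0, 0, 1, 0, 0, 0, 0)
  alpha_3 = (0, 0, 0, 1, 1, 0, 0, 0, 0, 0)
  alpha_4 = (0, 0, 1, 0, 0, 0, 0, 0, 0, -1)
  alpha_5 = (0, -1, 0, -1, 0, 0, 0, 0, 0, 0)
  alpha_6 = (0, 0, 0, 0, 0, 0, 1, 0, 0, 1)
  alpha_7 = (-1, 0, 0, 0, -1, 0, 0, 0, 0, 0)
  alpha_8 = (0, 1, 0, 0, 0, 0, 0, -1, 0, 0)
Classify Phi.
type A_8

Compute the Cartan integers a_ij = 2(alpha_i, alpha_j)/(alpha_j, alpha_j); the resulting 8x8 Cartan matrix is
[[2, 0, 0, 0, 0, -1, 0, -1], [0, 2, 0, 0, 0, 0, -1, 0], [0, 0, 2, 0, -1, 0, -1, 0], [0, 0, 0, 2, 0, -1, 0, 0], [0, 0, -1, 0, 2, 0, 0, -1], [-1, 0, 0, -1, 0, 2, 0, 0], [0, -1, -1, 0, 0, 0, 2, 0], [-1, 0, 0, 0, -1, 0, 0, 2]].
All simple roots have the same length, so the diagram is simply laced. The associated Dynkin diagram is a chain of 8 nodes with single edges (A_8), so the type is A_8 (the algebra sl(9)).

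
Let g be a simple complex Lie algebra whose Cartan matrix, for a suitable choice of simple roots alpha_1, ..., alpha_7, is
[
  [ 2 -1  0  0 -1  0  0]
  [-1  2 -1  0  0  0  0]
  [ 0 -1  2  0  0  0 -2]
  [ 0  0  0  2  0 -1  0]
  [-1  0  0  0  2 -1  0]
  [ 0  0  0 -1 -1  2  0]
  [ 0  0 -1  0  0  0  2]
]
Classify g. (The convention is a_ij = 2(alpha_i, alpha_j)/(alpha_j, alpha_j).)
B_7

The matrix has rank 7 with 2's on the diagonal. Reading the off-diagonal entries as Dynkin edges (a single edge where a_ij = a_ji = -1; a double or triple edge where a_ij * a_ji = 2 or 3), the diagram is a chain of 7 nodes with a double edge at one end; the terminal node there is the unique short simple root (B_7). One simple-root ordering that puts it in standard form is (alpha_4, alpha_6, alpha_5, alpha_1, alpha_2, alpha_3, alpha_7). So the algebra is type B_7, i.e. so(15).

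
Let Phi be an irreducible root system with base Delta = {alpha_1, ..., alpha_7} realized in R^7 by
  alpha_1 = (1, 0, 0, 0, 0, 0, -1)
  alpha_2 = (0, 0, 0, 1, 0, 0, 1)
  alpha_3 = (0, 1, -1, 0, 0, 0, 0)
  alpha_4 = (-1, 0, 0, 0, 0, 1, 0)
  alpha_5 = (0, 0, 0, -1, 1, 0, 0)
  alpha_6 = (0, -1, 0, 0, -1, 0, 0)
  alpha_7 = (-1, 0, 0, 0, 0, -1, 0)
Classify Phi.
D_7 (so(14))

Compute the Cartan integers a_ij = 2(alpha_i, alpha_j)/(alpha_j, alpha_j); the resulting 7x7 Cartan matrix is
[[2, -1, 0, -1, 0, 0, -1], [-1, 2, 0, 0, -1, 0, 0], [0, 0, 2, 0, 0, -1, 0], [-1, 0, 0, 2, 0, 0, 0], [0, -1, 0, 0, 2, -1, 0], [0, 0, -1, 0, -1, 2, 0], [-1, 0, 0, 0, 0, 0, 2]].
All simple roots have the same length, so the diagram is simply laced. The associated Dynkin diagram is a chain of 5 nodes with a fork of two nodes at one end (D_7), so the type is D_7 (the algebra so(14)).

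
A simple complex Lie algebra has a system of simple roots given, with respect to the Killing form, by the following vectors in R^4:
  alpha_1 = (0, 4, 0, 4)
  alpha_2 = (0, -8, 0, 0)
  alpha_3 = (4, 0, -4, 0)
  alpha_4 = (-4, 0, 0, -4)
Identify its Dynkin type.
C_4 (sp(8))

Compute the Cartan integers a_ij = 2(alpha_i, alpha_j)/(alpha_j, alpha_j); the resulting 4x4 Cartan matrix is
[[2, -1, 0, -1], [-2, 2, 0, 0], [0, 0, 2, -1], [-1, 0, -1, 2]].
The roots have two lengths (squared-length ratio 2:1); the short ones are alpha_{1,3,4}. The associated Dynkin diagram is a chain of 4 nodes with a double edge at one end; the terminal node there is the unique long simple root (C_4), so the type is C_4 (the algebra sp(8)).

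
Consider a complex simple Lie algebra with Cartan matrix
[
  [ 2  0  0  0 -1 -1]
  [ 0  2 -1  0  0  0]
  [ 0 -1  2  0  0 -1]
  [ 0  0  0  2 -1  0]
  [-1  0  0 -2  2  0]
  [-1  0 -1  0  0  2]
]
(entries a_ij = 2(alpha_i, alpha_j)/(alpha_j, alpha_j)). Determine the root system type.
type B_6

The matrix has rank 6 with 2's on the diagonal. Reading the off-diagonal entries as Dynkin edges (a single edge where a_ij = a_ji = -1; a double or triple edge where a_ij * a_ji = 2 or 3), the diagram is a chain of 6 nodes with a double edge at one end; the terminal node there is the unique short simple root (B_6). One simple-root ordering that puts it in standard form is (alpha_2, alpha_3, alpha_6, alpha_1, alpha_5, alpha_4). So the algebra is type B_6, i.e. so(13).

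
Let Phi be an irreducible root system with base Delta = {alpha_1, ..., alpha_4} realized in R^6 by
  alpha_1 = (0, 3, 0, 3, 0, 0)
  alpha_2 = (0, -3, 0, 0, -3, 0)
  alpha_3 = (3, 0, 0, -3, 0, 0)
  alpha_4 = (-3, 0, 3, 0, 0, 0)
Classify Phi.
A_4 (sl(5))

Compute the Cartan integers a_ij = 2(alpha_i, alpha_j)/(alpha_j, alpha_j); the resulting 4x4 Cartan matrix is
[[2, -1, -1, 0], [-1, 2, 0, 0], [-1, 0, 2, -1], [0, 0, -1, 2]].
All simple roots have the same length, so the diagram is simply laced. The associated Dynkin diagram is a chain of 4 nodes with single edges (A_4), so the type is A_4 (the algebra sl(5)).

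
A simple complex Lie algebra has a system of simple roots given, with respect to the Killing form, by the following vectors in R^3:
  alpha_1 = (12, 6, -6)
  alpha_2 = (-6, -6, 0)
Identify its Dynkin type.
Compute the Cartan integers a_ij = 2(alpha_i, alpha_j)/(alpha_j, alpha_j); the resulting 2x2 Cartan matrix is
[[2, -3], [-1, 2]].
The roots have two lengths (squared-length ratio 3:1); the short ones are alpha_{2}. The associated Dynkin diagram is two nodes joined by a triple edge (G_2), so the type is G_2.

type G_2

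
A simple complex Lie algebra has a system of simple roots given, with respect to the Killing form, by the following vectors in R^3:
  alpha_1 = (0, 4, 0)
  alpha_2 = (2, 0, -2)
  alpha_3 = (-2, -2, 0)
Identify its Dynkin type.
Compute the Cartan integers a_ij = 2(alpha_i, alpha_j)/(alpha_j, alpha_j); the resulting 3x3 Cartan matrix is
[[2, 0, -2], [0, 2, -1], [-1, -1, 2]].
The roots have two lengths (squared-length ratio 2:1); the short ones are alpha_{2,3}. The associated Dynkin diagram is a chain of 3 nodes with a double edge at one end; the terminal node there is the unique long simple root (C_3), so the type is C_3 (the algebra sp(6)).

C3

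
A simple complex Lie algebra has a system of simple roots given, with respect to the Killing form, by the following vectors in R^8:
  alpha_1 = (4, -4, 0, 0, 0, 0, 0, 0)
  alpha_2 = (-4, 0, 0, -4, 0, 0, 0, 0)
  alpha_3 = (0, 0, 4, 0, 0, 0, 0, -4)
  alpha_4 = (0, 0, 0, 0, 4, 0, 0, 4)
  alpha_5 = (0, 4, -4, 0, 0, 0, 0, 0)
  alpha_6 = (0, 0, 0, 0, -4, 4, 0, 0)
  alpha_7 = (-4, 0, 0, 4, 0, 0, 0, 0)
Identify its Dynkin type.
Compute the Cartan integers a_ij = 2(alpha_i, alpha_j)/(alpha_j, alpha_j); the resulting 7x7 Cartan matrix is
[[2, -1, 0, 0, -1, 0, -1], [-1, 2, 0, 0, 0, 0, 0], [0, 0, 2, -1, -1, 0, 0], [0, 0, -1, 2, 0, -1, 0], [-1, 0, -1, 0, 2, 0, 0], [0, 0, 0, -1, 0, 2, 0], [-1, 0, 0, 0, 0, 0, 2]].
All simple roots have the same length, so the diagram is simply laced. The associated Dynkin diagram is a chain of 5 nodes with a fork of two nodes at one end (D_7), so the type is D_7 (the algebra so(14)).

D7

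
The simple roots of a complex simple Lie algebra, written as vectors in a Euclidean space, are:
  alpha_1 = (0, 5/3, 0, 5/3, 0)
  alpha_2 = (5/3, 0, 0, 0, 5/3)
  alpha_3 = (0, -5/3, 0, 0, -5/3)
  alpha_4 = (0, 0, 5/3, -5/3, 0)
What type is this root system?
Compute the Cartan integers a_ij = 2(alpha_i, alpha_j)/(alpha_j, alpha_j); the resulting 4x4 Cartan matrix is
[[2, 0, -1, -1], [0, 2, -1, 0], [-1, -1, 2, 0], [-1, 0, 0, 2]].
All simple roots have the same length, so the diagram is simply laced. The associated Dynkin diagram is a chain of 4 nodes with single edges (A_4), so the type is A_4 (the algebra sl(5)).

A4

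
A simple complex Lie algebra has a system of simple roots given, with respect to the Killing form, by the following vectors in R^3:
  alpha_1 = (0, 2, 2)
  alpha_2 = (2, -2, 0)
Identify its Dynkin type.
Compute the Cartan integers a_ij = 2(alpha_i, alpha_j)/(alpha_j, alpha_j); the resulting 2x2 Cartan matrix is
[[2, -1], [-1, 2]].
All simple roots have the same length, so the diagram is simply laced. The associated Dynkin diagram is a chain of 2 nodes with single edges (A_2), so the type is A_2 (the algebra sl(3)).

type A_2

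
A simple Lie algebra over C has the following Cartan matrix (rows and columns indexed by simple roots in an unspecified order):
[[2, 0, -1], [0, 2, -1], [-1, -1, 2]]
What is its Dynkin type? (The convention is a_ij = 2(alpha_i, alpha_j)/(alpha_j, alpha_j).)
type A_3

The matrix has rank 3 with 2's on the diagonal. Reading the off-diagonal entries as Dynkin edges (a single edge where a_ij = a_ji = -1; a double or triple edge where a_ij * a_ji = 2 or 3), the diagram is a chain of 3 nodes with single edges (A_3). One simple-root ordering that puts it in standard form is (alpha_2, alpha_3, alpha_1). So the algebra is type A_3, i.e. sl(4).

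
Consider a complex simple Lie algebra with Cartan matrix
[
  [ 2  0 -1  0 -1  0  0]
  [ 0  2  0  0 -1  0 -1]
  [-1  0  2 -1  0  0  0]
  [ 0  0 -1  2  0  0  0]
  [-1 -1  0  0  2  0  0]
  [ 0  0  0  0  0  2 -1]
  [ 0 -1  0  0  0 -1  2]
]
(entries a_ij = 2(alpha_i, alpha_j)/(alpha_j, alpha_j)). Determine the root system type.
The matrix has rank 7 with 2's on the diagonal. Reading the off-diagonal entries as Dynkin edges (a single edge where a_ij = a_ji = -1; a double or triple edge where a_ij * a_ji = 2 or 3), the diagram is a chain of 7 nodes with single edges (A_7). One simple-root ordering that puts it in standard form is (alpha_6, alpha_7, alpha_2, alpha_5, alpha_1, alpha_3, alpha_4). So the algebra is type A_7, i.e. sl(8).

A_7 (sl(8))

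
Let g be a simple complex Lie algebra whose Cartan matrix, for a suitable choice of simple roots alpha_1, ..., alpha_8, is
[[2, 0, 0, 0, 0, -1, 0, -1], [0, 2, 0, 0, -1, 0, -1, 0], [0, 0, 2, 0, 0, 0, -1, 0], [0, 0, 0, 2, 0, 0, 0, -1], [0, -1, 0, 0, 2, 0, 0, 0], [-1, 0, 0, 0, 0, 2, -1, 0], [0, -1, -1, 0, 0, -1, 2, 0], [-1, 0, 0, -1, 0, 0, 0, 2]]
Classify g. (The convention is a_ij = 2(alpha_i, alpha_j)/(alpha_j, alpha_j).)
The matrix has rank 8 with 2's on the diagonal. Reading the off-diagonal entries as Dynkin edges (a single edge where a_ij = a_ji = -1; a double or triple edge where a_ij * a_ji = 2 or 3), the diagram is a chain of 7 nodes with one extra node attached to the third node from one end (E_8). One simple-root ordering that puts it in standard form is (alpha_5, alpha_3, alpha_2, alpha_7, alpha_6, alpha_1, alpha_8, alpha_4). So the algebra is type E_8.

E_8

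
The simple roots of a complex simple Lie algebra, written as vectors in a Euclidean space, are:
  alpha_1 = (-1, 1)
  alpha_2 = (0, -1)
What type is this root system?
Compute the Cartan integers a_ij = 2(alpha_i, alpha_j)/(alpha_j, alpha_j); the resulting 2x2 Cartan matrix is
[[2, -2], [-1, 2]].
The roots have two lengths (squared-length ratio 2:1); the short ones are alpha_{2}. The associated Dynkin diagram is a chain of 2 nodes with a double edge at one end; the terminal node there is the unique short simple root (B_2), so the type is B_2 (the algebra so(5)).

type B_2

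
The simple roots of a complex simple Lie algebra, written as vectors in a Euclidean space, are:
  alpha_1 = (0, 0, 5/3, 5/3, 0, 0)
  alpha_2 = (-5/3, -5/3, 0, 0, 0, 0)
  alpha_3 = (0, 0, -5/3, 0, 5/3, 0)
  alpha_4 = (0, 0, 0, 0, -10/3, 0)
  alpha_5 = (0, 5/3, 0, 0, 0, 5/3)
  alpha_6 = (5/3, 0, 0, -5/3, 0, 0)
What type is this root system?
Compute the Cartan integers a_ij = 2(alpha_i, alpha_j)/(alpha_j, alpha_j); the resulting 6x6 Cartan matrix is
[[2, 0, -1, 0, 0, -1], [0, 2, 0, 0, -1, -1], [-1, 0, 2, -1, 0, 0], [0, 0, -2, 2, 0, 0], [0, -1, 0, 0, 2, 0], [-1, -1, 0, 0, 0, 2]].
The roots have two lengths (squared-length ratio 2:1); the short ones are alpha_{1,2,3,5,6}. The associated Dynkin diagram is a chain of 6 nodes with a double edge at one end; the terminal node there is the unique long simple root (C_6), so the type is C_6 (the algebra sp(12)).

C_6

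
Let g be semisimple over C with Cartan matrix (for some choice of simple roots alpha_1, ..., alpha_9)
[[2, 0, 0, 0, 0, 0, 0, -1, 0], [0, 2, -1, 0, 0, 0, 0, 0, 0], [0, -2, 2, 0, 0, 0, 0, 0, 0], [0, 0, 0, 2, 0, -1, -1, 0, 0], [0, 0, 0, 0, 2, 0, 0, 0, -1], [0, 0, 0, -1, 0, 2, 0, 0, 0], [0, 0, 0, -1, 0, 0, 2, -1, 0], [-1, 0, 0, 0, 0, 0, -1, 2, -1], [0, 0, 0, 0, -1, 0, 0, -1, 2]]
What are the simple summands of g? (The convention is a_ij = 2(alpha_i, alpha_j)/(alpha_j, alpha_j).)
B_2 ⊕ E_7

The diagram associated to this matrix has two connected components: the simple roots {alpha_2, alpha_3} form a chain of 2 nodes with a double edge at one end; the terminal node there is the unique short simple root (B_2), and {alpha_1, alpha_4, alpha_5, alpha_6, alpha_7, alpha_8, alpha_9} form a chain of 6 nodes with one extra node attached to the third node from one end (E_7). A semisimple Lie algebra decomposes uniquely as the direct sum of simple ideals, one per connected component of its Dynkin diagram, so g ≅ B_2 ⊕ E_7 (dimension 10 + 133 = 143).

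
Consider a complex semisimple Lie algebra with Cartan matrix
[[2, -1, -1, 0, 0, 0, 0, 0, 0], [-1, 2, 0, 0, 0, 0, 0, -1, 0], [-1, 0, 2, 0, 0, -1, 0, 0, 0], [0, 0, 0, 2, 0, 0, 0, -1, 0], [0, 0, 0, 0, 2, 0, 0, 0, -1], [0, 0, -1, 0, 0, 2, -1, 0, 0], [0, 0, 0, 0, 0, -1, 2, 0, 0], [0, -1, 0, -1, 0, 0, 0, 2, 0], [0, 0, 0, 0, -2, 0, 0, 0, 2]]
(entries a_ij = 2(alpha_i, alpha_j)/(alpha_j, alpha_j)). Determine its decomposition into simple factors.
type A_7 + type B_2

The diagram associated to this matrix has two connected components: the simple roots {alpha_1, alpha_2, alpha_3, alpha_4, alpha_6, alpha_7, alpha_8} form a chain of 7 nodes with single edges (A_7), and {alpha_5, alpha_9} form a chain of 2 nodes with a double edge at one end; the terminal node there is the unique short simple root (B_2). A semisimple Lie algebra decomposes uniquely as the direct sum of simple ideals, one per connected component of its Dynkin diagram, so g ≅ A_7 ⊕ B_2 (dimension 63 + 10 = 73).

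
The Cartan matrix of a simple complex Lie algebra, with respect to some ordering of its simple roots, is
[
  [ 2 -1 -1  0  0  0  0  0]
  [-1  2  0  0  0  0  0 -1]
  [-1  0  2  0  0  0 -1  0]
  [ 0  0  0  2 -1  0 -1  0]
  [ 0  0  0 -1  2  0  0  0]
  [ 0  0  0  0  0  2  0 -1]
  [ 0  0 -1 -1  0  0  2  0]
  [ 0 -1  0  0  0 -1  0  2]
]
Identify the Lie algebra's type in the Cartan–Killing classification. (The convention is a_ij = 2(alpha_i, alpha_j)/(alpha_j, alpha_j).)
type A_8

The matrix has rank 8 with 2's on the diagonal. Reading the off-diagonal entries as Dynkin edges (a single edge where a_ij = a_ji = -1; a double or triple edge where a_ij * a_ji = 2 or 3), the diagram is a chain of 8 nodes with single edges (A_8). One simple-root ordering that puts it in standard form is (alpha_5, alpha_4, alpha_7, alpha_3, alpha_1, alpha_2, alpha_8, alpha_6). So the algebra is type A_8, i.e. sl(9).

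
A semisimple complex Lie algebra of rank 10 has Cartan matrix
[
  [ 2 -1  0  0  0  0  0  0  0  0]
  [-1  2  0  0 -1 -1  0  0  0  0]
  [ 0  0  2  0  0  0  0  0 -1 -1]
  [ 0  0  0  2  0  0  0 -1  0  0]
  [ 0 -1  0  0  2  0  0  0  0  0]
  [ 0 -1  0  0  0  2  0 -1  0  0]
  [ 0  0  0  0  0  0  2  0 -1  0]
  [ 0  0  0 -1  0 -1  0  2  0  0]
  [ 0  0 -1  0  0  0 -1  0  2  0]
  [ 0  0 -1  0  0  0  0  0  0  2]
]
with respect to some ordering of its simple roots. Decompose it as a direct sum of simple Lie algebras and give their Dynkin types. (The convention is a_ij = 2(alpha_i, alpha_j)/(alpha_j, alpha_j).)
A_4 (sl(5)) ⊕ D_6 (so(12))

The diagram associated to this matrix has two connected components: the simple roots {alpha_3, alpha_7, alpha_9, alpha_10} form a chain of 4 nodes with single edges (A_4), and {alpha_1, alpha_2, alpha_4, alpha_5, alpha_6, alpha_8} form a chain of 4 nodes with a fork of two nodes at one end (D_6). A semisimple Lie algebra decomposes uniquely as the direct sum of simple ideals, one per connected component of its Dynkin diagram, so g ≅ A_4 ⊕ D_6 (dimension 24 + 66 = 90).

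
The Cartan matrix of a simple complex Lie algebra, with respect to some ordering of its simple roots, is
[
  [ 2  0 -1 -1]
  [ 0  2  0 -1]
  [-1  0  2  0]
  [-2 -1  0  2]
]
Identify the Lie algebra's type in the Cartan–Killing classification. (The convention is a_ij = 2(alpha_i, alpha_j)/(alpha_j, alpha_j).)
The matrix has rank 4 with 2's on the diagonal. Reading the off-diagonal entries as Dynkin edges (a single edge where a_ij = a_ji = -1; a double or triple edge where a_ij * a_ji = 2 or 3), the diagram is a chain of 4 nodes with a double edge between the middle two (F_4). One simple-root ordering that puts it in standard form is (alpha_2, alpha_4, alpha_1, alpha_3). So the algebra is type F_4.

F_4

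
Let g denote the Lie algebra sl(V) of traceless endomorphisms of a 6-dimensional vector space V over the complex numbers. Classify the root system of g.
This is sl(6), which has dimension 6^2 - 1 = 35 and rank 6 - 1 = 5 (a Cartan subalgebra is the diagonal traceless matrices). In the classification of classical Lie algebras, the special linear algebra sl(n+1) has type A_n; here n = 5, so the Dynkin diagram is a chain of 5 nodes with single edges (A_5). Hence the type is A_5.

A5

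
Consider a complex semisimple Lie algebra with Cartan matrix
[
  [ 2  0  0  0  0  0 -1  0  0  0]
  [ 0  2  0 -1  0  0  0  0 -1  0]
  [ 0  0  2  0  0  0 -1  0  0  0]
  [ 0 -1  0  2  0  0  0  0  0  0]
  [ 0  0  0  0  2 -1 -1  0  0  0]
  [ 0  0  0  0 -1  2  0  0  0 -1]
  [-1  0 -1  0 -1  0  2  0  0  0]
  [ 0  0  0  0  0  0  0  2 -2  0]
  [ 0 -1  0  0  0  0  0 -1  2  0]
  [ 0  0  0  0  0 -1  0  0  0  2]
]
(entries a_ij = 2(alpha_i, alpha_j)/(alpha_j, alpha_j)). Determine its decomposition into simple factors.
C_4 (sp(8)) ⊕ D_6 (so(12))

The diagram associated to this matrix has two connected components: the simple roots {alpha_2, alpha_4, alpha_8, alpha_9} form a chain of 4 nodes with a double edge at one end; the terminal node there is the unique long simple root (C_4), and {alpha_1, alpha_3, alpha_5, alpha_6, alpha_7, alpha_10} form a chain of 4 nodes with a fork of two nodes at one end (D_6). A semisimple Lie algebra decomposes uniquely as the direct sum of simple ideals, one per connected component of its Dynkin diagram, so g ≅ C_4 ⊕ D_6 (dimension 36 + 66 = 102).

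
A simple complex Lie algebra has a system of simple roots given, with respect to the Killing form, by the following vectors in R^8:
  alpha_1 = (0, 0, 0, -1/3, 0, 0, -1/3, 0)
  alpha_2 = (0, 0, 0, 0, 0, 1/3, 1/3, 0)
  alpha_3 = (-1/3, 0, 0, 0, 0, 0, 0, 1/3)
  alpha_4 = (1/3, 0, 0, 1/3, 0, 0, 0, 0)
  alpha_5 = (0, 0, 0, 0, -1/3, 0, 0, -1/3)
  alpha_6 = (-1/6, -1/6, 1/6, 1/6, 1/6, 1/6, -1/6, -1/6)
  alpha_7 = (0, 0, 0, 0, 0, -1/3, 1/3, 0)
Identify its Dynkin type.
Compute the Cartan integers a_ij = 2(alpha_i, alpha_j)/(alpha_j, alpha_j); the resulting 7x7 Cartan matrix is
[[2, -1, 0, -1, 0, 0, -1], [-1, 2, 0, 0, 0, 0, 0], [0, 0, 2, -1, -1, 0, 0], [-1, 0, -1, 2, 0, 0, 0], [0, 0, -1, 0, 2, 0, 0], [0, 0, 0, 0, 0, 2, -1], [-1, 0, 0, 0, 0, -1, 2]].
All simple roots have the same length, so the diagram is simply laced. The associated Dynkin diagram is a chain of 6 nodes with one extra node attached to the third node from one end (E_7), so the type is E_7.

E_7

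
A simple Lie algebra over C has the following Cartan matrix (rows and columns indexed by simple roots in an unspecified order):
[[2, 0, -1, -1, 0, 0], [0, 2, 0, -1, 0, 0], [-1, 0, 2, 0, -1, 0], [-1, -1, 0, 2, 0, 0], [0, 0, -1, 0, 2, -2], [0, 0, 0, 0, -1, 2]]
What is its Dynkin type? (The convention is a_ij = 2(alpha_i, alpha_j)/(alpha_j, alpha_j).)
type B_6

The matrix has rank 6 with 2's on the diagonal. Reading the off-diagonal entries as Dynkin edges (a single edge where a_ij = a_ji = -1; a double or triple edge where a_ij * a_ji = 2 or 3), the diagram is a chain of 6 nodes with a double edge at one end; the terminal node there is the unique short simple root (B_6). One simple-root ordering that puts it in standard form is (alpha_2, alpha_4, alpha_1, alpha_3, alpha_5, alpha_6). So the algebra is type B_6, i.e. so(13).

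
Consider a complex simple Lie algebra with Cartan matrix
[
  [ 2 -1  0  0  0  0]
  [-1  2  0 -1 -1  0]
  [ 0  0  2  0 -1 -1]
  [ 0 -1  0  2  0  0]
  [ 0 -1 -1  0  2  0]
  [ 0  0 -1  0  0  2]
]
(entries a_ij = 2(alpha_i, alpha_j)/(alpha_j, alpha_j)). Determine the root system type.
type D_6

The matrix has rank 6 with 2's on the diagonal. Reading the off-diagonal entries as Dynkin edges (a single edge where a_ij = a_ji = -1; a double or triple edge where a_ij * a_ji = 2 or 3), the diagram is a chain of 4 nodes with a fork of two nodes at one end (D_6). One simple-root ordering that puts it in standard form is (alpha_6, alpha_3, alpha_5, alpha_2, alpha_4, alpha_1). So the algebra is type D_6, i.e. so(12).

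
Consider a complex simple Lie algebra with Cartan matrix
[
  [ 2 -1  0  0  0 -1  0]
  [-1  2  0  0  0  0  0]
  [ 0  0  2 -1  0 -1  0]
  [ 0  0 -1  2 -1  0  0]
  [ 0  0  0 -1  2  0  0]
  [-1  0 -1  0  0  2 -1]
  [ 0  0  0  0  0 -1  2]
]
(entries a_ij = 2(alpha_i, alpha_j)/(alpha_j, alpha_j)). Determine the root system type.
The matrix has rank 7 with 2's on the diagonal. Reading the off-diagonal entries as Dynkin edges (a single edge where a_ij = a_ji = -1; a double or triple edge where a_ij * a_ji = 2 or 3), the diagram is a chain of 6 nodes with one extra node attached to the third node from one end (E_7). One simple-root ordering that puts it in standard form is (alpha_2, alpha_7, alpha_1, alpha_6, alpha_3, alpha_4, alpha_5). So the algebra is type E_7.

E_7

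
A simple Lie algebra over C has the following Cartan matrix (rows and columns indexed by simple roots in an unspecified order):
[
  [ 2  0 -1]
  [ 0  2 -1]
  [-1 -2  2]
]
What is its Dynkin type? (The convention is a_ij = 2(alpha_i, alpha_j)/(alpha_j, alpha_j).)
type B_3

The matrix has rank 3 with 2's on the diagonal. Reading the off-diagonal entries as Dynkin edges (a single edge where a_ij = a_ji = -1; a double or triple edge where a_ij * a_ji = 2 or 3), the diagram is a chain of 3 nodes with a double edge at one end; the terminal node there is the unique short simple root (B_3). One simple-root ordering that puts it in standard form is (alpha_1, alpha_3, alpha_2). So the algebra is type B_3, i.e. so(7).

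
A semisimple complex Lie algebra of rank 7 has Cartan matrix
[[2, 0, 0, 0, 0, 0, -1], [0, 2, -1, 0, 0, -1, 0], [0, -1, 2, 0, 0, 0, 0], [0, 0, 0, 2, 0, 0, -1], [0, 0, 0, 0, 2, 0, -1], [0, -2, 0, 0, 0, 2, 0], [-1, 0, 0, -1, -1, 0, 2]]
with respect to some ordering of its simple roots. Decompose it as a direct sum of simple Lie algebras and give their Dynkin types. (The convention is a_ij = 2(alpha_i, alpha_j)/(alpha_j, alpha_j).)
C_3 ⊕ D_4

The diagram associated to this matrix has two connected components: the simple roots {alpha_2, alpha_3, alpha_6} form a chain of 3 nodes with a double edge at one end; the terminal node there is the unique long simple root (C_3), and {alpha_1, alpha_4, alpha_5, alpha_7} form a chain of 2 nodes with a fork of two nodes at one end (D_4). A semisimple Lie algebra decomposes uniquely as the direct sum of simple ideals, one per connected component of its Dynkin diagram, so g ≅ C_3 ⊕ D_4 (dimension 21 + 28 = 49).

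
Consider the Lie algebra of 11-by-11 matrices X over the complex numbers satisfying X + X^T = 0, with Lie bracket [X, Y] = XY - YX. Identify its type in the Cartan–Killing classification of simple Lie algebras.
This is so(11) with 11 odd, which has dimension 11(11-1)/2 = 55 and rank (11-1)/2 = 5. In the classification of classical Lie algebras, the orthogonal algebra so(2n+1) in an odd number of variables has type B_n; here n = 5, so the Dynkin diagram is a chain of 5 nodes with a double edge at one end; the terminal node there is the unique short simple root (B_5). Hence the type is B_5.

B5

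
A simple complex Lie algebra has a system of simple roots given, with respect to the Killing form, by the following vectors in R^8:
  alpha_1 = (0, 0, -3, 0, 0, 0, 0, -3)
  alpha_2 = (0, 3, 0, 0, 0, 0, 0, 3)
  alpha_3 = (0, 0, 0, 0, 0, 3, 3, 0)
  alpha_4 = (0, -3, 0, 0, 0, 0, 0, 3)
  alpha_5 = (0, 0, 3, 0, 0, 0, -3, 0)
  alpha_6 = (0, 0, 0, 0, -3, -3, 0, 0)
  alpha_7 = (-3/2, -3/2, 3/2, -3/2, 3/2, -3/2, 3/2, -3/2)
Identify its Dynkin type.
E_7

Compute the Cartan integers a_ij = 2(alpha_i, alpha_j)/(alpha_j, alpha_j); the resulting 7x7 Cartan matrix is
[[2, -1, 0, -1, -1, 0, 0], [-1, 2, 0, 0, 0, 0, -1], [0, 0, 2, 0, -1, -1, 0], [-1, 0, 0, 2, 0, 0, 0], [-1, 0, -1, 0, 2, 0, 0], [0, 0, -1, 0, 0, 2, 0], [0, -1, 0, 0, 0, 0, 2]].
All simple roots have the same length, so the diagram is simply laced. The associated Dynkin diagram is a chain of 6 nodes with one extra node attached to the third node from one end (E_7), so the type is E_7.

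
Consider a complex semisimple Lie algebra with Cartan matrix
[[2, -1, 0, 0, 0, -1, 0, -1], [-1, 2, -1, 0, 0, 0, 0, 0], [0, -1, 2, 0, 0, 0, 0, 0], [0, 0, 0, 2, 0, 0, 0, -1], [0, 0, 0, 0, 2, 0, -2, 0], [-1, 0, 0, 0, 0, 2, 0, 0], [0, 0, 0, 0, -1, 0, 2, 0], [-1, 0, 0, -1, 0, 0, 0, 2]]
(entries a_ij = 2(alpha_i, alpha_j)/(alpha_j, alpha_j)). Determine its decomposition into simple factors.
The diagram associated to this matrix has two connected components: the simple roots {alpha_5, alpha_7} form a chain of 2 nodes with a double edge at one end; the terminal node there is the unique short simple root (B_2), and {alpha_1, alpha_2, alpha_3, alpha_4, alpha_6, alpha_8} form a chain of 5 nodes with one extra node attached to the third node from one end (E_6). A semisimple Lie algebra decomposes uniquely as the direct sum of simple ideals, one per connected component of its Dynkin diagram, so g ≅ B_2 ⊕ E_6 (dimension 10 + 78 = 88).

B_2 + E_6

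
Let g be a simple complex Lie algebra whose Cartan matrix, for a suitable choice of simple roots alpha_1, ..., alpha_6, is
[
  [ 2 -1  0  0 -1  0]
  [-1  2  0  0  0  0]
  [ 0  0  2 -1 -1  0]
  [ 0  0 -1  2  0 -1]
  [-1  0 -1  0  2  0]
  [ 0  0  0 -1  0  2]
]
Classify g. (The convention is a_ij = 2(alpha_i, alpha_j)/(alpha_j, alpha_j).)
type A_6

The matrix has rank 6 with 2's on the diagonal. Reading the off-diagonal entries as Dynkin edges (a single edge where a_ij = a_ji = -1; a double or triple edge where a_ij * a_ji = 2 or 3), the diagram is a chain of 6 nodes with single edges (A_6). One simple-root ordering that puts it in standard form is (alpha_6, alpha_4, alpha_3, alpha_5, alpha_1, alpha_2). So the algebra is type A_6, i.e. sl(7).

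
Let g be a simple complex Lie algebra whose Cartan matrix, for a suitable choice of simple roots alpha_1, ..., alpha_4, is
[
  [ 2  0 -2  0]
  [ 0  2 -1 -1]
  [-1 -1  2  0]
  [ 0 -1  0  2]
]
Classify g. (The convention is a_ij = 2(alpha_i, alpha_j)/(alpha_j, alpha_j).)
type C_4

The matrix has rank 4 with 2's on the diagonal. Reading the off-diagonal entries as Dynkin edges (a single edge where a_ij = a_ji = -1; a double or triple edge where a_ij * a_ji = 2 or 3), the diagram is a chain of 4 nodes with a double edge at one end; the terminal node there is the unique long simple root (C_4). One simple-root ordering that puts it in standard form is (alpha_4, alpha_2, alpha_3, alpha_1). So the algebra is type C_4, i.e. sp(8).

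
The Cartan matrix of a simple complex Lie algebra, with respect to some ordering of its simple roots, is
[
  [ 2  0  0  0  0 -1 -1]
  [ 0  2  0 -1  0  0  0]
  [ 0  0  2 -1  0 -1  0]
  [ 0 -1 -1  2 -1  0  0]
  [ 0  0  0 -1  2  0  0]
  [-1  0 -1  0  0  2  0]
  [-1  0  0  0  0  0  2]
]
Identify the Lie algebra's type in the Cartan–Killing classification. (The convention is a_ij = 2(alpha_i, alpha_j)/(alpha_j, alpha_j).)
The matrix has rank 7 with 2's on the diagonal. Reading the off-diagonal entries as Dynkin edges (a single edge where a_ij = a_ji = -1; a double or triple edge where a_ij * a_ji = 2 or 3), the diagram is a chain of 5 nodes with a fork of two nodes at one end (D_7). One simple-root ordering that puts it in standard form is (alpha_7, alpha_1, alpha_6, alpha_3, alpha_4, alpha_2, alpha_5). So the algebra is type D_7, i.e. so(14).

D7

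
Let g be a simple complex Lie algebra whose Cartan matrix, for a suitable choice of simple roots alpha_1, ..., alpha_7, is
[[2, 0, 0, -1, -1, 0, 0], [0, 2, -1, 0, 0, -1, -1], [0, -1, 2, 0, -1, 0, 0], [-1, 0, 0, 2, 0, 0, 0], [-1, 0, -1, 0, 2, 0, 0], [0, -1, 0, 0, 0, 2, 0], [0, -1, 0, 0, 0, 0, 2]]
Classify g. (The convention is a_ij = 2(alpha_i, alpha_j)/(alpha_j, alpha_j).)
The matrix has rank 7 with 2's on the diagonal. Reading the off-diagonal entries as Dynkin edges (a single edge where a_ij = a_ji = -1; a double or triple edge where a_ij * a_ji = 2 or 3), the diagram is a chain of 5 nodes with a fork of two nodes at one end (D_7). One simple-root ordering that puts it in standard form is (alpha_4, alpha_1, alpha_5, alpha_3, alpha_2, alpha_7, alpha_6). So the algebra is type D_7, i.e. so(14).

D_7 (so(14))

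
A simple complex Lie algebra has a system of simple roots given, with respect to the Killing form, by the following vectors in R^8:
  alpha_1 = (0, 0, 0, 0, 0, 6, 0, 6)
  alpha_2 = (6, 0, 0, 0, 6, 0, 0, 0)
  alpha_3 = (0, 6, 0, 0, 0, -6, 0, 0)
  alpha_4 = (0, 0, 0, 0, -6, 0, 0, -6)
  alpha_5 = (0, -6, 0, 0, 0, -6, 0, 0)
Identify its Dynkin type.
Compute the Cartan integers a_ij = 2(alpha_i, alpha_j)/(alpha_j, alpha_j); the resulting 5x5 Cartan matrix is
[[2, 0, -1, -1, -1], [0, 2, 0, -1, 0], [-1, 0, 2, 0, 0], [-1, -1, 0, 2, 0], [-1, 0, 0, 0, 2]].
All simple roots have the same length, so the diagram is simply laced. The associated Dynkin diagram is a chain of 3 nodes with a fork of two nodes at one end (D_5), so the type is D_5 (the algebra so(10)).

D_5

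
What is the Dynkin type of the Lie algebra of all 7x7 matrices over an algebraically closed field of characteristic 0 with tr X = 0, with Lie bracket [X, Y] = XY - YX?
A6

This is sl(7), which has dimension 7^2 - 1 = 48 and rank 7 - 1 = 6 (a Cartan subalgebra is the diagonal traceless matrices). In the classification of classical Lie algebras, the special linear algebra sl(n+1) has type A_n; here n = 6, so the Dynkin diagram is a chain of 6 nodes with single edges (A_6). Hence the type is A_6.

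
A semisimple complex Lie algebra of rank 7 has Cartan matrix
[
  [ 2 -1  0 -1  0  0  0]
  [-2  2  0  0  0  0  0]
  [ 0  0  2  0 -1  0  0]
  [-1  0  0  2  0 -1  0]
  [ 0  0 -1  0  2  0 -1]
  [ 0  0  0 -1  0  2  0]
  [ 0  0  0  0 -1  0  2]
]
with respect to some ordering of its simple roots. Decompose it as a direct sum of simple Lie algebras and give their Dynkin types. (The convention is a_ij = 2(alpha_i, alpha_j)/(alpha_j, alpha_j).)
A3 + C4

The diagram associated to this matrix has two connected components: the simple roots {alpha_3, alpha_5, alpha_7} form a chain of 3 nodes with single edges (A_3), and {alpha_1, alpha_2, alpha_4, alpha_6} form a chain of 4 nodes with a double edge at one end; the terminal node there is the unique long simple root (C_4). A semisimple Lie algebra decomposes uniquely as the direct sum of simple ideals, one per connected component of its Dynkin diagram, so g ≅ A_3 ⊕ C_4 (dimension 15 + 36 = 51).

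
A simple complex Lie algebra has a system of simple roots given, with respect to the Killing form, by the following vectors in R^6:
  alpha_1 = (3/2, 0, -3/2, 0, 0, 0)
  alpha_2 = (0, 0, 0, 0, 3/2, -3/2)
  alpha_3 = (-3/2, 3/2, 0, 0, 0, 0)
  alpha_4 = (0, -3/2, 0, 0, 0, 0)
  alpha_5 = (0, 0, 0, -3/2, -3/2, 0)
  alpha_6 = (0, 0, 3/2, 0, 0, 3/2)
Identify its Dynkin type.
type B_6

Compute the Cartan integers a_ij = 2(alpha_i, alpha_j)/(alpha_j, alpha_j); the resulting 6x6 Cartan matrix is
[[2, 0, -1, 0, 0, -1], [0, 2, 0, 0, -1, -1], [-1, 0, 2, -2, 0, 0], [0, 0, -1, 2, 0, 0], [0, -1, 0, 0, 2, 0], [-1, -1, 0, 0, 0, 2]].
The roots have two lengths (squared-length ratio 2:1); the short ones are alpha_{4}. The associated Dynkin diagram is a chain of 6 nodes with a double edge at one end; the terminal node there is the unique short simple root (B_6), so the type is B_6 (the algebra so(13)).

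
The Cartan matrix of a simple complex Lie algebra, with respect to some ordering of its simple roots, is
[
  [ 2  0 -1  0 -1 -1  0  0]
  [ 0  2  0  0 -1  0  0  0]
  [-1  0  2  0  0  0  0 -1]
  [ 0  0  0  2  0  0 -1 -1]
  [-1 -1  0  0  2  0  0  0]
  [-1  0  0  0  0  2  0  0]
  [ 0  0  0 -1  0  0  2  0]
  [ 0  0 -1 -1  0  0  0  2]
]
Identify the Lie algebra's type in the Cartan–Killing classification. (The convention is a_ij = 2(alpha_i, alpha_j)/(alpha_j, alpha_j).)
The matrix has rank 8 with 2's on the diagonal. Reading the off-diagonal entries as Dynkin edges (a single edge where a_ij = a_ji = -1; a double or triple edge where a_ij * a_ji = 2 or 3), the diagram is a chain of 7 nodes with one extra node attached to the third node from one end (E_8). One simple-root ordering that puts it in standard form is (alpha_2, alpha_6, alpha_5, alpha_1, alpha_3, alpha_8, alpha_4, alpha_7). So the algebra is type E_8.

type E_8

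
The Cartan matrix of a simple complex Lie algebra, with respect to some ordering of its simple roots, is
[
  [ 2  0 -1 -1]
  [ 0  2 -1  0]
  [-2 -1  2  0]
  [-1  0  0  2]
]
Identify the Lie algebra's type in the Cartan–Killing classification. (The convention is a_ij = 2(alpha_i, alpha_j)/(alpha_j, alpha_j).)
The matrix has rank 4 with 2's on the diagonal. Reading the off-diagonal entries as Dynkin edges (a single edge where a_ij = a_ji = -1; a double or triple edge where a_ij * a_ji = 2 or 3), the diagram is a chain of 4 nodes with a double edge between the middle two (F_4). One simple-root ordering that puts it in standard form is (alpha_2, alpha_3, alpha_1, alpha_4). So the algebra is type F_4.

type F_4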